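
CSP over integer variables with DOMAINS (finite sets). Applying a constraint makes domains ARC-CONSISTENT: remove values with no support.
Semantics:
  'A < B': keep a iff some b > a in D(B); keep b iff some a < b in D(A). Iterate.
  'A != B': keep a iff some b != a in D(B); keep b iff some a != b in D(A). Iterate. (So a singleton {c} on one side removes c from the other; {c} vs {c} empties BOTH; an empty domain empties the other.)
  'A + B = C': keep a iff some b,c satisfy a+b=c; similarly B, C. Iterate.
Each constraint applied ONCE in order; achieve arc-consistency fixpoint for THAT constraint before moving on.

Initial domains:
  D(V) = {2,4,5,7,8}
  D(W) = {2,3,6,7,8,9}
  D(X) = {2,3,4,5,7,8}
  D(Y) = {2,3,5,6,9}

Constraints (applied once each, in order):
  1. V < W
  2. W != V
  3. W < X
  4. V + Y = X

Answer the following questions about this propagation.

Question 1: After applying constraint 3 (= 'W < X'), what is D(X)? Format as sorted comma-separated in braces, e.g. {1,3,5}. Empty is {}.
Constraint 1 (V < W) on D(V)={2,4,5,7,8} D(W)={2,3,6,7,8,9}: W {2,3,6,7,8,9}->{3,6,7,8,9}
Constraint 2 (W != V) on D(W)={3,6,7,8,9} D(V)={2,4,5,7,8}: no change
Constraint 3 (W < X) on D(W)={3,6,7,8,9} D(X)={2,3,4,5,7,8}: W {3,6,7,8,9}->{3,6,7}; X {2,3,4,5,7,8}->{4,5,7,8}
So after constraint 3: D(X) = {4,5,7,8}

Answer: {4,5,7,8}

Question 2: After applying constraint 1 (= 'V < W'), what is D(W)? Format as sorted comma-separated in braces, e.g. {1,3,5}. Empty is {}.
Answer: {3,6,7,8,9}

Derivation:
Constraint 1 (V < W) on D(V)={2,4,5,7,8} D(W)={2,3,6,7,8,9}: W {2,3,6,7,8,9}->{3,6,7,8,9}
So after constraint 1: D(W) = {3,6,7,8,9}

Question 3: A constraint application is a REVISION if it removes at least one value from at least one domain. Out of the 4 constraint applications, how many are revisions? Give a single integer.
Constraint 1 (V < W) on D(V)={2,4,5,7,8} D(W)={2,3,6,7,8,9}: W {2,3,6,7,8,9}->{3,6,7,8,9} => REVISION
Constraint 2 (W != V) on D(W)={3,6,7,8,9} D(V)={2,4,5,7,8}: no change => not a revision
Constraint 3 (W < X) on D(W)={3,6,7,8,9} D(X)={2,3,4,5,7,8}: W {3,6,7,8,9}->{3,6,7}; X {2,3,4,5,7,8}->{4,5,7,8} => REVISION
Constraint 4 (V + Y = X) on D(V)={2,4,5,7,8} D(Y)={2,3,5,6,9} D(X)={4,5,7,8}: V {2,4,5,7,8}->{2,4,5}; Y {2,3,5,6,9}->{2,3,5,6} => REVISION
Total revisions = 3

Answer: 3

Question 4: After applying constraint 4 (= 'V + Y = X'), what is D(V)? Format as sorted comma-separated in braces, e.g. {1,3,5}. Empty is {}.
Constraint 1 (V < W) on D(V)={2,4,5,7,8} D(W)={2,3,6,7,8,9}: W {2,3,6,7,8,9}->{3,6,7,8,9}
Constraint 2 (W != V) on D(W)={3,6,7,8,9} D(V)={2,4,5,7,8}: no change
Constraint 3 (W < X) on D(W)={3,6,7,8,9} D(X)={2,3,4,5,7,8}: W {3,6,7,8,9}->{3,6,7}; X {2,3,4,5,7,8}->{4,5,7,8}
Constraint 4 (V + Y = X) on D(V)={2,4,5,7,8} D(Y)={2,3,5,6,9} D(X)={4,5,7,8}: V {2,4,5,7,8}->{2,4,5}; Y {2,3,5,6,9}->{2,3,5,6}
So after constraint 4: D(V) = {2,4,5}

Answer: {2,4,5}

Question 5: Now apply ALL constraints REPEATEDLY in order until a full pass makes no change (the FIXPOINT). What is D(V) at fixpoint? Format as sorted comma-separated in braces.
Answer: {2,4,5}

Derivation:
pass 0 (initial): D(V)={2,4,5,7,8}
pass 1: V {2,4,5,7,8}->{2,4,5}; W {2,3,6,7,8,9}->{3,6,7}; X {2,3,4,5,7,8}->{4,5,7,8}; Y {2,3,5,6,9}->{2,3,5,6}
pass 2: no change
Fixpoint after 2 passes: D(V) = {2,4,5}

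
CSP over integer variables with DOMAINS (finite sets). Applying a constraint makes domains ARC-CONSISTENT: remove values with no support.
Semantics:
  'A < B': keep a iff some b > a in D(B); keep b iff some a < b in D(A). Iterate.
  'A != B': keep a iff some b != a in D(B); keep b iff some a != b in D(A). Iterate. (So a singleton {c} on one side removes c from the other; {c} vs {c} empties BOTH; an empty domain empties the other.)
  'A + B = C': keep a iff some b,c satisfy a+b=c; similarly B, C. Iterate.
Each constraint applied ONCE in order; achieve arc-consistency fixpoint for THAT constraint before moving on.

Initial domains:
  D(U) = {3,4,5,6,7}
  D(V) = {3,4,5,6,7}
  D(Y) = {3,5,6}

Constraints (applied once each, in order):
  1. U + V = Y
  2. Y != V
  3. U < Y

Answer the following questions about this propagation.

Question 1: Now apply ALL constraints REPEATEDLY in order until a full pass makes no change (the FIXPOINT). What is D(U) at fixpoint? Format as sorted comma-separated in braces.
pass 0 (initial): D(U)={3,4,5,6,7}
pass 1: U {3,4,5,6,7}->{3}; V {3,4,5,6,7}->{3}; Y {3,5,6}->{6}
pass 2: no change
Fixpoint after 2 passes: D(U) = {3}

Answer: {3}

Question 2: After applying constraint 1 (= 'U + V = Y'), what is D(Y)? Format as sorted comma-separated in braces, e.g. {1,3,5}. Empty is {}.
Constraint 1 (U + V = Y) on D(U)={3,4,5,6,7} D(V)={3,4,5,6,7} D(Y)={3,5,6}: U {3,4,5,6,7}->{3}; V {3,4,5,6,7}->{3}; Y {3,5,6}->{6}
So after constraint 1: D(Y) = {6}

Answer: {6}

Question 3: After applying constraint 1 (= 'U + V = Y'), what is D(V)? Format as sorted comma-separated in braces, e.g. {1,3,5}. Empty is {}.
Answer: {3}

Derivation:
Constraint 1 (U + V = Y) on D(U)={3,4,5,6,7} D(V)={3,4,5,6,7} D(Y)={3,5,6}: U {3,4,5,6,7}->{3}; V {3,4,5,6,7}->{3}; Y {3,5,6}->{6}
So after constraint 1: D(V) = {3}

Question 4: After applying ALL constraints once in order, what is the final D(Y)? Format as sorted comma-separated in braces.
Answer: {6}

Derivation:
Constraint 1 (U + V = Y) on D(U)={3,4,5,6,7} D(V)={3,4,5,6,7} D(Y)={3,5,6}: U {3,4,5,6,7}->{3}; V {3,4,5,6,7}->{3}; Y {3,5,6}->{6}
Constraint 2 (Y != V) on D(Y)={6} D(V)={3}: no change
Constraint 3 (U < Y) on D(U)={3} D(Y)={6}: no change
So after all 3 constraints: D(Y) = {6}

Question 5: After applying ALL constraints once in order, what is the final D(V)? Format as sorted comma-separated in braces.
Constraint 1 (U + V = Y) on D(U)={3,4,5,6,7} D(V)={3,4,5,6,7} D(Y)={3,5,6}: U {3,4,5,6,7}->{3}; V {3,4,5,6,7}->{3}; Y {3,5,6}->{6}
Constraint 2 (Y != V) on D(Y)={6} D(V)={3}: no change
Constraint 3 (U < Y) on D(U)={3} D(Y)={6}: no change
So after all 3 constraints: D(V) = {3}

Answer: {3}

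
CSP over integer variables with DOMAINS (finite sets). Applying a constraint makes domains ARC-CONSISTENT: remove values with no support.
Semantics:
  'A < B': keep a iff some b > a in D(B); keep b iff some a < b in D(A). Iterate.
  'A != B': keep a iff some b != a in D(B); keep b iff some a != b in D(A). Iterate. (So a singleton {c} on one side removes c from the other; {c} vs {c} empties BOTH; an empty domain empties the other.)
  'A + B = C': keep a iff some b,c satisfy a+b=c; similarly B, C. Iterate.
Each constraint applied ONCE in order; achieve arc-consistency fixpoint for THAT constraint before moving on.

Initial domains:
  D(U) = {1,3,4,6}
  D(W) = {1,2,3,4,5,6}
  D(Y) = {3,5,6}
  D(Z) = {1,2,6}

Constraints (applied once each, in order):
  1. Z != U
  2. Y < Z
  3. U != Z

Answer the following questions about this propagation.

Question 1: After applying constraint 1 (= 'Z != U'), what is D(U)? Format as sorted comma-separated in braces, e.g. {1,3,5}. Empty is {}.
Constraint 1 (Z != U) on D(Z)={1,2,6} D(U)={1,3,4,6}: no change
So after constraint 1: D(U) = {1,3,4,6}

Answer: {1,3,4,6}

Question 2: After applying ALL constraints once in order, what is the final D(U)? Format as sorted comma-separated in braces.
Constraint 1 (Z != U) on D(Z)={1,2,6} D(U)={1,3,4,6}: no change
Constraint 2 (Y < Z) on D(Y)={3,5,6} D(Z)={1,2,6}: Y {3,5,6}->{3,5}; Z {1,2,6}->{6}
Constraint 3 (U != Z) on D(U)={1,3,4,6} D(Z)={6}: U {1,3,4,6}->{1,3,4}
So after all 3 constraints: D(U) = {1,3,4}

Answer: {1,3,4}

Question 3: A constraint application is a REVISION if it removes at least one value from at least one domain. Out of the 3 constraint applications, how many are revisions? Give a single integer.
Constraint 1 (Z != U) on D(Z)={1,2,6} D(U)={1,3,4,6}: no change => not a revision
Constraint 2 (Y < Z) on D(Y)={3,5,6} D(Z)={1,2,6}: Y {3,5,6}->{3,5}; Z {1,2,6}->{6} => REVISION
Constraint 3 (U != Z) on D(U)={1,3,4,6} D(Z)={6}: U {1,3,4,6}->{1,3,4} => REVISION
Total revisions = 2

Answer: 2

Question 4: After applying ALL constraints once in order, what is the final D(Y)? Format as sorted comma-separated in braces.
Constraint 1 (Z != U) on D(Z)={1,2,6} D(U)={1,3,4,6}: no change
Constraint 2 (Y < Z) on D(Y)={3,5,6} D(Z)={1,2,6}: Y {3,5,6}->{3,5}; Z {1,2,6}->{6}
Constraint 3 (U != Z) on D(U)={1,3,4,6} D(Z)={6}: U {1,3,4,6}->{1,3,4}
So after all 3 constraints: D(Y) = {3,5}

Answer: {3,5}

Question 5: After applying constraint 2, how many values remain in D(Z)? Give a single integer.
Constraint 1 (Z != U) on D(Z)={1,2,6} D(U)={1,3,4,6}: no change
Constraint 2 (Y < Z) on D(Y)={3,5,6} D(Z)={1,2,6}: Y {3,5,6}->{3,5}; Z {1,2,6}->{6}
So after constraint 2: D(Z)={6}, size = 1

Answer: 1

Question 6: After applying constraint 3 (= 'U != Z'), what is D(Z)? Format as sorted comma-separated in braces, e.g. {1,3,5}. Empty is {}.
Constraint 1 (Z != U) on D(Z)={1,2,6} D(U)={1,3,4,6}: no change
Constraint 2 (Y < Z) on D(Y)={3,5,6} D(Z)={1,2,6}: Y {3,5,6}->{3,5}; Z {1,2,6}->{6}
Constraint 3 (U != Z) on D(U)={1,3,4,6} D(Z)={6}: U {1,3,4,6}->{1,3,4}
So after constraint 3: D(Z) = {6}

Answer: {6}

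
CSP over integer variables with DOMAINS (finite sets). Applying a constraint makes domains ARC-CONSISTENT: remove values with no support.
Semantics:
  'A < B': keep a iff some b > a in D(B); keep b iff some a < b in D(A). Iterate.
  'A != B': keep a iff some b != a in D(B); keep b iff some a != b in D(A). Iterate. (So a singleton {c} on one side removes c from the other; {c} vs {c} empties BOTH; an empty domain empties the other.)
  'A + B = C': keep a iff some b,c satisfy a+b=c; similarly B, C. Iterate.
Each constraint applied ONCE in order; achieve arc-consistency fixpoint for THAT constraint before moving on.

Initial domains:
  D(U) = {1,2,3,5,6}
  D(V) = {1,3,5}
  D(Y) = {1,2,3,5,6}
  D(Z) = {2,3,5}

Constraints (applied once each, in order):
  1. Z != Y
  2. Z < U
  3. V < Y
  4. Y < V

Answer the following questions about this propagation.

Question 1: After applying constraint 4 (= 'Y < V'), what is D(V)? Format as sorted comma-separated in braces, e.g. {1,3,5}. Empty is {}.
Answer: {3,5}

Derivation:
Constraint 1 (Z != Y) on D(Z)={2,3,5} D(Y)={1,2,3,5,6}: no change
Constraint 2 (Z < U) on D(Z)={2,3,5} D(U)={1,2,3,5,6}: U {1,2,3,5,6}->{3,5,6}
Constraint 3 (V < Y) on D(V)={1,3,5} D(Y)={1,2,3,5,6}: Y {1,2,3,5,6}->{2,3,5,6}
Constraint 4 (Y < V) on D(Y)={2,3,5,6} D(V)={1,3,5}: Y {2,3,5,6}->{2,3}; V {1,3,5}->{3,5}
So after constraint 4: D(V) = {3,5}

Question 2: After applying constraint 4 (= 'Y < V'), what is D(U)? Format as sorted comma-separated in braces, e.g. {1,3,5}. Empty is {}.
Constraint 1 (Z != Y) on D(Z)={2,3,5} D(Y)={1,2,3,5,6}: no change
Constraint 2 (Z < U) on D(Z)={2,3,5} D(U)={1,2,3,5,6}: U {1,2,3,5,6}->{3,5,6}
Constraint 3 (V < Y) on D(V)={1,3,5} D(Y)={1,2,3,5,6}: Y {1,2,3,5,6}->{2,3,5,6}
Constraint 4 (Y < V) on D(Y)={2,3,5,6} D(V)={1,3,5}: Y {2,3,5,6}->{2,3}; V {1,3,5}->{3,5}
So after constraint 4: D(U) = {3,5,6}

Answer: {3,5,6}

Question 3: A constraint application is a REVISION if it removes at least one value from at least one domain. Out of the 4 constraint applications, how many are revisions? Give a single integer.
Constraint 1 (Z != Y) on D(Z)={2,3,5} D(Y)={1,2,3,5,6}: no change => not a revision
Constraint 2 (Z < U) on D(Z)={2,3,5} D(U)={1,2,3,5,6}: U {1,2,3,5,6}->{3,5,6} => REVISION
Constraint 3 (V < Y) on D(V)={1,3,5} D(Y)={1,2,3,5,6}: Y {1,2,3,5,6}->{2,3,5,6} => REVISION
Constraint 4 (Y < V) on D(Y)={2,3,5,6} D(V)={1,3,5}: Y {2,3,5,6}->{2,3}; V {1,3,5}->{3,5} => REVISION
Total revisions = 3

Answer: 3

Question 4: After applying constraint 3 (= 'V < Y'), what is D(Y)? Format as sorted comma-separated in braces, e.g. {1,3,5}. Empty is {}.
Answer: {2,3,5,6}

Derivation:
Constraint 1 (Z != Y) on D(Z)={2,3,5} D(Y)={1,2,3,5,6}: no change
Constraint 2 (Z < U) on D(Z)={2,3,5} D(U)={1,2,3,5,6}: U {1,2,3,5,6}->{3,5,6}
Constraint 3 (V < Y) on D(V)={1,3,5} D(Y)={1,2,3,5,6}: Y {1,2,3,5,6}->{2,3,5,6}
So after constraint 3: D(Y) = {2,3,5,6}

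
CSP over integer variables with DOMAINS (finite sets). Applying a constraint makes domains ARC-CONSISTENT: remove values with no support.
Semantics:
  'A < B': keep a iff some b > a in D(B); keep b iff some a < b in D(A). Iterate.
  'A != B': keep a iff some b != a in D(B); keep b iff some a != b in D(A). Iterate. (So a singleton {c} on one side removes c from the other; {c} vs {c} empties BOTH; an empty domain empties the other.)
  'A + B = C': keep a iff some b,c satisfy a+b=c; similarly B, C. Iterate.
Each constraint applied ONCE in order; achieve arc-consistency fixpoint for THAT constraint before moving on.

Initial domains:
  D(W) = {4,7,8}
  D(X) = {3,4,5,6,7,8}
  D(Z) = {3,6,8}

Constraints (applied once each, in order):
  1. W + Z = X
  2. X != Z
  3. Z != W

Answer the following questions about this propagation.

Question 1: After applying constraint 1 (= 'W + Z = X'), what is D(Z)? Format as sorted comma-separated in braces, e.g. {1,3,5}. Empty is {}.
Constraint 1 (W + Z = X) on D(W)={4,7,8} D(Z)={3,6,8} D(X)={3,4,5,6,7,8}: W {4,7,8}->{4}; Z {3,6,8}->{3}; X {3,4,5,6,7,8}->{7}
So after constraint 1: D(Z) = {3}

Answer: {3}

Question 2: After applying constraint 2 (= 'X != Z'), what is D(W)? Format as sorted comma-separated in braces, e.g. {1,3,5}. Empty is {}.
Answer: {4}

Derivation:
Constraint 1 (W + Z = X) on D(W)={4,7,8} D(Z)={3,6,8} D(X)={3,4,5,6,7,8}: W {4,7,8}->{4}; Z {3,6,8}->{3}; X {3,4,5,6,7,8}->{7}
Constraint 2 (X != Z) on D(X)={7} D(Z)={3}: no change
So after constraint 2: D(W) = {4}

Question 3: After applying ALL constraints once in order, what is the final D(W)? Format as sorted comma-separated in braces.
Answer: {4}

Derivation:
Constraint 1 (W + Z = X) on D(W)={4,7,8} D(Z)={3,6,8} D(X)={3,4,5,6,7,8}: W {4,7,8}->{4}; Z {3,6,8}->{3}; X {3,4,5,6,7,8}->{7}
Constraint 2 (X != Z) on D(X)={7} D(Z)={3}: no change
Constraint 3 (Z != W) on D(Z)={3} D(W)={4}: no change
So after all 3 constraints: D(W) = {4}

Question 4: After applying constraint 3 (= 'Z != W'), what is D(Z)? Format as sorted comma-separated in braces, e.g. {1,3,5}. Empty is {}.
Answer: {3}

Derivation:
Constraint 1 (W + Z = X) on D(W)={4,7,8} D(Z)={3,6,8} D(X)={3,4,5,6,7,8}: W {4,7,8}->{4}; Z {3,6,8}->{3}; X {3,4,5,6,7,8}->{7}
Constraint 2 (X != Z) on D(X)={7} D(Z)={3}: no change
Constraint 3 (Z != W) on D(Z)={3} D(W)={4}: no change
So after constraint 3: D(Z) = {3}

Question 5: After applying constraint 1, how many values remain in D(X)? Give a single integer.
Answer: 1

Derivation:
Constraint 1 (W + Z = X) on D(W)={4,7,8} D(Z)={3,6,8} D(X)={3,4,5,6,7,8}: W {4,7,8}->{4}; Z {3,6,8}->{3}; X {3,4,5,6,7,8}->{7}
So after constraint 1: D(X)={7}, size = 1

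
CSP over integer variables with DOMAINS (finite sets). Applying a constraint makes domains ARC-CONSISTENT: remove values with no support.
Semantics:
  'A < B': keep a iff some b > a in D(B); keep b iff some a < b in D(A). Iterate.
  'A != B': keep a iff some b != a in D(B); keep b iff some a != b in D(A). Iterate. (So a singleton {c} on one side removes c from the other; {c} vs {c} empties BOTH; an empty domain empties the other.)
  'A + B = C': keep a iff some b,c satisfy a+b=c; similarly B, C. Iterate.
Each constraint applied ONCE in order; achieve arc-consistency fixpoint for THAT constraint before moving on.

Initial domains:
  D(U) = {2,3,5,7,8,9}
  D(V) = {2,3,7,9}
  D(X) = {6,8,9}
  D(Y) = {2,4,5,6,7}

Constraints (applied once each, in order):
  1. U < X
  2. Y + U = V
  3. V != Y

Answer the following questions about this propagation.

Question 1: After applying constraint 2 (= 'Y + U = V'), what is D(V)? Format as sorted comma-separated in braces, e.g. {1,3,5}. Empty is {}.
Constraint 1 (U < X) on D(U)={2,3,5,7,8,9} D(X)={6,8,9}: U {2,3,5,7,8,9}->{2,3,5,7,8}
Constraint 2 (Y + U = V) on D(Y)={2,4,5,6,7} D(U)={2,3,5,7,8} D(V)={2,3,7,9}: U {2,3,5,7,8}->{2,3,5,7}; V {2,3,7,9}->{7,9}
So after constraint 2: D(V) = {7,9}

Answer: {7,9}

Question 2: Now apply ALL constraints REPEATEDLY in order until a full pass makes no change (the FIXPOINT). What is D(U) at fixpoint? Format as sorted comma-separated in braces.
pass 0 (initial): D(U)={2,3,5,7,8,9}
pass 1: U {2,3,5,7,8,9}->{2,3,5,7}; V {2,3,7,9}->{7,9}
pass 2: no change
Fixpoint after 2 passes: D(U) = {2,3,5,7}

Answer: {2,3,5,7}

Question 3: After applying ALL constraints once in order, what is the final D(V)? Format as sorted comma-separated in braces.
Constraint 1 (U < X) on D(U)={2,3,5,7,8,9} D(X)={6,8,9}: U {2,3,5,7,8,9}->{2,3,5,7,8}
Constraint 2 (Y + U = V) on D(Y)={2,4,5,6,7} D(U)={2,3,5,7,8} D(V)={2,3,7,9}: U {2,3,5,7,8}->{2,3,5,7}; V {2,3,7,9}->{7,9}
Constraint 3 (V != Y) on D(V)={7,9} D(Y)={2,4,5,6,7}: no change
So after all 3 constraints: D(V) = {7,9}

Answer: {7,9}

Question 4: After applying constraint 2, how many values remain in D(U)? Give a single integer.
Constraint 1 (U < X) on D(U)={2,3,5,7,8,9} D(X)={6,8,9}: U {2,3,5,7,8,9}->{2,3,5,7,8}
Constraint 2 (Y + U = V) on D(Y)={2,4,5,6,7} D(U)={2,3,5,7,8} D(V)={2,3,7,9}: U {2,3,5,7,8}->{2,3,5,7}; V {2,3,7,9}->{7,9}
So after constraint 2: D(U)={2,3,5,7}, size = 4

Answer: 4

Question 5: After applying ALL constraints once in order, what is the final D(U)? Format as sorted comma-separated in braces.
Answer: {2,3,5,7}

Derivation:
Constraint 1 (U < X) on D(U)={2,3,5,7,8,9} D(X)={6,8,9}: U {2,3,5,7,8,9}->{2,3,5,7,8}
Constraint 2 (Y + U = V) on D(Y)={2,4,5,6,7} D(U)={2,3,5,7,8} D(V)={2,3,7,9}: U {2,3,5,7,8}->{2,3,5,7}; V {2,3,7,9}->{7,9}
Constraint 3 (V != Y) on D(V)={7,9} D(Y)={2,4,5,6,7}: no change
So after all 3 constraints: D(U) = {2,3,5,7}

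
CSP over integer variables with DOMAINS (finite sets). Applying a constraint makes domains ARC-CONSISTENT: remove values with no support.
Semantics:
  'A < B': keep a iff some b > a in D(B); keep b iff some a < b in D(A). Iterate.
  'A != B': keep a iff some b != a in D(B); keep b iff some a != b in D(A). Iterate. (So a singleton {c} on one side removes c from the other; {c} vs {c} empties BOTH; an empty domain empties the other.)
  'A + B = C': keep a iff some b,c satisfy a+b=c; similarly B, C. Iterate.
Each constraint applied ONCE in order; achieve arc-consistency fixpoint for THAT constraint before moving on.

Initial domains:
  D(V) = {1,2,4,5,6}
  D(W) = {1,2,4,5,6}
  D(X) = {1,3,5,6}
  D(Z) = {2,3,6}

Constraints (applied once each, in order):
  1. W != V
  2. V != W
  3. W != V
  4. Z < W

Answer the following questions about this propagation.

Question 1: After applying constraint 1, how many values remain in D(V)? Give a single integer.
Answer: 5

Derivation:
Constraint 1 (W != V) on D(W)={1,2,4,5,6} D(V)={1,2,4,5,6}: no change
So after constraint 1: D(V)={1,2,4,5,6}, size = 5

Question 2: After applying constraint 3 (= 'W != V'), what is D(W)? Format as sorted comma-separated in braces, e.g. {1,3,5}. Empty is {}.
Answer: {1,2,4,5,6}

Derivation:
Constraint 1 (W != V) on D(W)={1,2,4,5,6} D(V)={1,2,4,5,6}: no change
Constraint 2 (V != W) on D(V)={1,2,4,5,6} D(W)={1,2,4,5,6}: no change
Constraint 3 (W != V) on D(W)={1,2,4,5,6} D(V)={1,2,4,5,6}: no change
So after constraint 3: D(W) = {1,2,4,5,6}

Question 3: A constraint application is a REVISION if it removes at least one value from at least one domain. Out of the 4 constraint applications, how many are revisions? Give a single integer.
Constraint 1 (W != V) on D(W)={1,2,4,5,6} D(V)={1,2,4,5,6}: no change => not a revision
Constraint 2 (V != W) on D(V)={1,2,4,5,6} D(W)={1,2,4,5,6}: no change => not a revision
Constraint 3 (W != V) on D(W)={1,2,4,5,6} D(V)={1,2,4,5,6}: no change => not a revision
Constraint 4 (Z < W) on D(Z)={2,3,6} D(W)={1,2,4,5,6}: Z {2,3,6}->{2,3}; W {1,2,4,5,6}->{4,5,6} => REVISION
Total revisions = 1

Answer: 1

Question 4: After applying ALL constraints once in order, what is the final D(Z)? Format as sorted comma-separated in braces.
Answer: {2,3}

Derivation:
Constraint 1 (W != V) on D(W)={1,2,4,5,6} D(V)={1,2,4,5,6}: no change
Constraint 2 (V != W) on D(V)={1,2,4,5,6} D(W)={1,2,4,5,6}: no change
Constraint 3 (W != V) on D(W)={1,2,4,5,6} D(V)={1,2,4,5,6}: no change
Constraint 4 (Z < W) on D(Z)={2,3,6} D(W)={1,2,4,5,6}: Z {2,3,6}->{2,3}; W {1,2,4,5,6}->{4,5,6}
So after all 4 constraints: D(Z) = {2,3}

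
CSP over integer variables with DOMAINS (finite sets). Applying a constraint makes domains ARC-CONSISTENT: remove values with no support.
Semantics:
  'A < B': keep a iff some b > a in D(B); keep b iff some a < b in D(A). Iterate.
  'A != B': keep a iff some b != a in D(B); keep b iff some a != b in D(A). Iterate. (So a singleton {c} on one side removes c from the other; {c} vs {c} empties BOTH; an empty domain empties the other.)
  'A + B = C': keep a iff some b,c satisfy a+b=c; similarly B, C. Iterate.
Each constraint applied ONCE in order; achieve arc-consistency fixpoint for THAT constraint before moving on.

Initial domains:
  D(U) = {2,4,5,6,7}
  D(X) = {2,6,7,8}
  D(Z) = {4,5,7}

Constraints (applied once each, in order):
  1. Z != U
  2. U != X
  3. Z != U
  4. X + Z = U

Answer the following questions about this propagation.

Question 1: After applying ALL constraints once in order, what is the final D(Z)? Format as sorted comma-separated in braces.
Constraint 1 (Z != U) on D(Z)={4,5,7} D(U)={2,4,5,6,7}: no change
Constraint 2 (U != X) on D(U)={2,4,5,6,7} D(X)={2,6,7,8}: no change
Constraint 3 (Z != U) on D(Z)={4,5,7} D(U)={2,4,5,6,7}: no change
Constraint 4 (X + Z = U) on D(X)={2,6,7,8} D(Z)={4,5,7} D(U)={2,4,5,6,7}: X {2,6,7,8}->{2}; Z {4,5,7}->{4,5}; U {2,4,5,6,7}->{6,7}
So after all 4 constraints: D(Z) = {4,5}

Answer: {4,5}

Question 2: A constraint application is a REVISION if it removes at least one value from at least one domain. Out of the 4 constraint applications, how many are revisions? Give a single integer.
Answer: 1

Derivation:
Constraint 1 (Z != U) on D(Z)={4,5,7} D(U)={2,4,5,6,7}: no change => not a revision
Constraint 2 (U != X) on D(U)={2,4,5,6,7} D(X)={2,6,7,8}: no change => not a revision
Constraint 3 (Z != U) on D(Z)={4,5,7} D(U)={2,4,5,6,7}: no change => not a revision
Constraint 4 (X + Z = U) on D(X)={2,6,7,8} D(Z)={4,5,7} D(U)={2,4,5,6,7}: X {2,6,7,8}->{2}; Z {4,5,7}->{4,5}; U {2,4,5,6,7}->{6,7} => REVISION
Total revisions = 1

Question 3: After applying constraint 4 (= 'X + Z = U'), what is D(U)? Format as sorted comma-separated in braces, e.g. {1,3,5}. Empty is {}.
Answer: {6,7}

Derivation:
Constraint 1 (Z != U) on D(Z)={4,5,7} D(U)={2,4,5,6,7}: no change
Constraint 2 (U != X) on D(U)={2,4,5,6,7} D(X)={2,6,7,8}: no change
Constraint 3 (Z != U) on D(Z)={4,5,7} D(U)={2,4,5,6,7}: no change
Constraint 4 (X + Z = U) on D(X)={2,6,7,8} D(Z)={4,5,7} D(U)={2,4,5,6,7}: X {2,6,7,8}->{2}; Z {4,5,7}->{4,5}; U {2,4,5,6,7}->{6,7}
So after constraint 4: D(U) = {6,7}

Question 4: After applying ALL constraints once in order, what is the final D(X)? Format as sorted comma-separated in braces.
Answer: {2}

Derivation:
Constraint 1 (Z != U) on D(Z)={4,5,7} D(U)={2,4,5,6,7}: no change
Constraint 2 (U != X) on D(U)={2,4,5,6,7} D(X)={2,6,7,8}: no change
Constraint 3 (Z != U) on D(Z)={4,5,7} D(U)={2,4,5,6,7}: no change
Constraint 4 (X + Z = U) on D(X)={2,6,7,8} D(Z)={4,5,7} D(U)={2,4,5,6,7}: X {2,6,7,8}->{2}; Z {4,5,7}->{4,5}; U {2,4,5,6,7}->{6,7}
So after all 4 constraints: D(X) = {2}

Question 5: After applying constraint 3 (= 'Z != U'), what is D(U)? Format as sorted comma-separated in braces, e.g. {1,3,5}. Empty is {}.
Answer: {2,4,5,6,7}

Derivation:
Constraint 1 (Z != U) on D(Z)={4,5,7} D(U)={2,4,5,6,7}: no change
Constraint 2 (U != X) on D(U)={2,4,5,6,7} D(X)={2,6,7,8}: no change
Constraint 3 (Z != U) on D(Z)={4,5,7} D(U)={2,4,5,6,7}: no change
So after constraint 3: D(U) = {2,4,5,6,7}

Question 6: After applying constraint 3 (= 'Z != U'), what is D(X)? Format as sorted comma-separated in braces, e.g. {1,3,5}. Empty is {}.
Constraint 1 (Z != U) on D(Z)={4,5,7} D(U)={2,4,5,6,7}: no change
Constraint 2 (U != X) on D(U)={2,4,5,6,7} D(X)={2,6,7,8}: no change
Constraint 3 (Z != U) on D(Z)={4,5,7} D(U)={2,4,5,6,7}: no change
So after constraint 3: D(X) = {2,6,7,8}

Answer: {2,6,7,8}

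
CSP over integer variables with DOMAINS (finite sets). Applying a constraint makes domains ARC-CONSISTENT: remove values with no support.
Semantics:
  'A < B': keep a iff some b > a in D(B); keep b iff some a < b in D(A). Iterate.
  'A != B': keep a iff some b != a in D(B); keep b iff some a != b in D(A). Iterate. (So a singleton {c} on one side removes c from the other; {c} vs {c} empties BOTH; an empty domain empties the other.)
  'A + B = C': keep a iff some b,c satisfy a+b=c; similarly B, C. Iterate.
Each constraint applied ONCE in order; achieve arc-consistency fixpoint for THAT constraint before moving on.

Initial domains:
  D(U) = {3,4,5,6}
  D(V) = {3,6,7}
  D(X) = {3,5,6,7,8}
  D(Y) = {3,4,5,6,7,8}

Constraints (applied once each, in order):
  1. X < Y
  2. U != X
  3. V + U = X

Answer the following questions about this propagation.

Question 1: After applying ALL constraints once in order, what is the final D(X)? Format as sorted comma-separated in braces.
Constraint 1 (X < Y) on D(X)={3,5,6,7,8} D(Y)={3,4,5,6,7,8}: X {3,5,6,7,8}->{3,5,6,7}; Y {3,4,5,6,7,8}->{4,5,6,7,8}
Constraint 2 (U != X) on D(U)={3,4,5,6} D(X)={3,5,6,7}: no change
Constraint 3 (V + U = X) on D(V)={3,6,7} D(U)={3,4,5,6} D(X)={3,5,6,7}: V {3,6,7}->{3}; U {3,4,5,6}->{3,4}; X {3,5,6,7}->{6,7}
So after all 3 constraints: D(X) = {6,7}

Answer: {6,7}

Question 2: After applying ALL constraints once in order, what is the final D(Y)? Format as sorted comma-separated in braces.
Answer: {4,5,6,7,8}

Derivation:
Constraint 1 (X < Y) on D(X)={3,5,6,7,8} D(Y)={3,4,5,6,7,8}: X {3,5,6,7,8}->{3,5,6,7}; Y {3,4,5,6,7,8}->{4,5,6,7,8}
Constraint 2 (U != X) on D(U)={3,4,5,6} D(X)={3,5,6,7}: no change
Constraint 3 (V + U = X) on D(V)={3,6,7} D(U)={3,4,5,6} D(X)={3,5,6,7}: V {3,6,7}->{3}; U {3,4,5,6}->{3,4}; X {3,5,6,7}->{6,7}
So after all 3 constraints: D(Y) = {4,5,6,7,8}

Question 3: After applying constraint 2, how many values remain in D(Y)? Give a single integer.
Answer: 5

Derivation:
Constraint 1 (X < Y) on D(X)={3,5,6,7,8} D(Y)={3,4,5,6,7,8}: X {3,5,6,7,8}->{3,5,6,7}; Y {3,4,5,6,7,8}->{4,5,6,7,8}
Constraint 2 (U != X) on D(U)={3,4,5,6} D(X)={3,5,6,7}: no change
So after constraint 2: D(Y)={4,5,6,7,8}, size = 5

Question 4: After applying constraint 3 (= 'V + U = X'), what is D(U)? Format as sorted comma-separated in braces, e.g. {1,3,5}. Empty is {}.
Answer: {3,4}

Derivation:
Constraint 1 (X < Y) on D(X)={3,5,6,7,8} D(Y)={3,4,5,6,7,8}: X {3,5,6,7,8}->{3,5,6,7}; Y {3,4,5,6,7,8}->{4,5,6,7,8}
Constraint 2 (U != X) on D(U)={3,4,5,6} D(X)={3,5,6,7}: no change
Constraint 3 (V + U = X) on D(V)={3,6,7} D(U)={3,4,5,6} D(X)={3,5,6,7}: V {3,6,7}->{3}; U {3,4,5,6}->{3,4}; X {3,5,6,7}->{6,7}
So after constraint 3: D(U) = {3,4}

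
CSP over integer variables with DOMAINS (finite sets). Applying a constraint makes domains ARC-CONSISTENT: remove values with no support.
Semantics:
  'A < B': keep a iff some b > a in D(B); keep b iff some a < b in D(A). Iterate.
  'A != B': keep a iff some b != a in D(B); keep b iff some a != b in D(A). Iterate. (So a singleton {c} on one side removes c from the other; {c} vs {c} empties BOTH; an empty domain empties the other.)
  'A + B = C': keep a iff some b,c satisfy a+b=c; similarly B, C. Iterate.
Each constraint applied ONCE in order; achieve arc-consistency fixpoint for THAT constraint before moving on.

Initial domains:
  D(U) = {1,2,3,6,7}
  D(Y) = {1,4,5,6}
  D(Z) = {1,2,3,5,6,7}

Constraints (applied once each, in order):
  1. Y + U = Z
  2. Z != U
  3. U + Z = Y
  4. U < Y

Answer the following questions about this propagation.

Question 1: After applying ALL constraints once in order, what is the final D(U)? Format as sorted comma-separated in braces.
Answer: {1,2,3}

Derivation:
Constraint 1 (Y + U = Z) on D(Y)={1,4,5,6} D(U)={1,2,3,6,7} D(Z)={1,2,3,5,6,7}: U {1,2,3,6,7}->{1,2,3,6}; Z {1,2,3,5,6,7}->{2,3,5,6,7}
Constraint 2 (Z != U) on D(Z)={2,3,5,6,7} D(U)={1,2,3,6}: no change
Constraint 3 (U + Z = Y) on D(U)={1,2,3,6} D(Z)={2,3,5,6,7} D(Y)={1,4,5,6}: U {1,2,3,6}->{1,2,3}; Z {2,3,5,6,7}->{2,3,5}; Y {1,4,5,6}->{4,5,6}
Constraint 4 (U < Y) on D(U)={1,2,3} D(Y)={4,5,6}: no change
So after all 4 constraints: D(U) = {1,2,3}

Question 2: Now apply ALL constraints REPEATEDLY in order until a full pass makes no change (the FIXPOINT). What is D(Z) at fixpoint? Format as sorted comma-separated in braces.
Answer: {}

Derivation:
pass 0 (initial): D(Z)={1,2,3,5,6,7}
pass 1: U {1,2,3,6,7}->{1,2,3}; Y {1,4,5,6}->{4,5,6}; Z {1,2,3,5,6,7}->{2,3,5}
pass 2: U {1,2,3}->{}; Y {4,5,6}->{}; Z {2,3,5}->{}
pass 3: no change
Fixpoint after 3 passes: D(Z) = {}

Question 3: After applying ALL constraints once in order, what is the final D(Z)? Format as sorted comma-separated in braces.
Constraint 1 (Y + U = Z) on D(Y)={1,4,5,6} D(U)={1,2,3,6,7} D(Z)={1,2,3,5,6,7}: U {1,2,3,6,7}->{1,2,3,6}; Z {1,2,3,5,6,7}->{2,3,5,6,7}
Constraint 2 (Z != U) on D(Z)={2,3,5,6,7} D(U)={1,2,3,6}: no change
Constraint 3 (U + Z = Y) on D(U)={1,2,3,6} D(Z)={2,3,5,6,7} D(Y)={1,4,5,6}: U {1,2,3,6}->{1,2,3}; Z {2,3,5,6,7}->{2,3,5}; Y {1,4,5,6}->{4,5,6}
Constraint 4 (U < Y) on D(U)={1,2,3} D(Y)={4,5,6}: no change
So after all 4 constraints: D(Z) = {2,3,5}

Answer: {2,3,5}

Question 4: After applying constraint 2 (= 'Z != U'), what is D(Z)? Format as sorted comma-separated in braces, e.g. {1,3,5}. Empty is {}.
Constraint 1 (Y + U = Z) on D(Y)={1,4,5,6} D(U)={1,2,3,6,7} D(Z)={1,2,3,5,6,7}: U {1,2,3,6,7}->{1,2,3,6}; Z {1,2,3,5,6,7}->{2,3,5,6,7}
Constraint 2 (Z != U) on D(Z)={2,3,5,6,7} D(U)={1,2,3,6}: no change
So after constraint 2: D(Z) = {2,3,5,6,7}

Answer: {2,3,5,6,7}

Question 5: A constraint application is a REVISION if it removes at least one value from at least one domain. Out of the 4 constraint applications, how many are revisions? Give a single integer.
Constraint 1 (Y + U = Z) on D(Y)={1,4,5,6} D(U)={1,2,3,6,7} D(Z)={1,2,3,5,6,7}: U {1,2,3,6,7}->{1,2,3,6}; Z {1,2,3,5,6,7}->{2,3,5,6,7} => REVISION
Constraint 2 (Z != U) on D(Z)={2,3,5,6,7} D(U)={1,2,3,6}: no change => not a revision
Constraint 3 (U + Z = Y) on D(U)={1,2,3,6} D(Z)={2,3,5,6,7} D(Y)={1,4,5,6}: U {1,2,3,6}->{1,2,3}; Z {2,3,5,6,7}->{2,3,5}; Y {1,4,5,6}->{4,5,6} => REVISION
Constraint 4 (U < Y) on D(U)={1,2,3} D(Y)={4,5,6}: no change => not a revision
Total revisions = 2

Answer: 2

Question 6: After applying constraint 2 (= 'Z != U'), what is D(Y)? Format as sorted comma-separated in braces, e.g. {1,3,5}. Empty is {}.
Answer: {1,4,5,6}

Derivation:
Constraint 1 (Y + U = Z) on D(Y)={1,4,5,6} D(U)={1,2,3,6,7} D(Z)={1,2,3,5,6,7}: U {1,2,3,6,7}->{1,2,3,6}; Z {1,2,3,5,6,7}->{2,3,5,6,7}
Constraint 2 (Z != U) on D(Z)={2,3,5,6,7} D(U)={1,2,3,6}: no change
So after constraint 2: D(Y) = {1,4,5,6}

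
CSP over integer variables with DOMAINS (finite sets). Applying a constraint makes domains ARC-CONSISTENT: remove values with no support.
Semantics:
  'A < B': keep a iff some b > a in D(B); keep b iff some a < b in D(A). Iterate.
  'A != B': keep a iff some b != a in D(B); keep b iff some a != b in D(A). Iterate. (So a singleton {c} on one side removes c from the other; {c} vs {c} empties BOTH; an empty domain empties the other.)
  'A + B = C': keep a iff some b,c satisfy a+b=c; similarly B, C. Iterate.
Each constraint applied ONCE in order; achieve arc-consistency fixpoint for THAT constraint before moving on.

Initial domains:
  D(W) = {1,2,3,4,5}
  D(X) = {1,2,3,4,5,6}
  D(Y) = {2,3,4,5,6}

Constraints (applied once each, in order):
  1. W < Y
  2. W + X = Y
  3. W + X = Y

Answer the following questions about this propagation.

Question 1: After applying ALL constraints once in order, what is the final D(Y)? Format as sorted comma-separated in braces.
Answer: {2,3,4,5,6}

Derivation:
Constraint 1 (W < Y) on D(W)={1,2,3,4,5} D(Y)={2,3,4,5,6}: no change
Constraint 2 (W + X = Y) on D(W)={1,2,3,4,5} D(X)={1,2,3,4,5,6} D(Y)={2,3,4,5,6}: X {1,2,3,4,5,6}->{1,2,3,4,5}
Constraint 3 (W + X = Y) on D(W)={1,2,3,4,5} D(X)={1,2,3,4,5} D(Y)={2,3,4,5,6}: no change
So after all 3 constraints: D(Y) = {2,3,4,5,6}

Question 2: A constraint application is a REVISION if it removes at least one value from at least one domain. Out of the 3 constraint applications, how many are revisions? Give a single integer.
Answer: 1

Derivation:
Constraint 1 (W < Y) on D(W)={1,2,3,4,5} D(Y)={2,3,4,5,6}: no change => not a revision
Constraint 2 (W + X = Y) on D(W)={1,2,3,4,5} D(X)={1,2,3,4,5,6} D(Y)={2,3,4,5,6}: X {1,2,3,4,5,6}->{1,2,3,4,5} => REVISION
Constraint 3 (W + X = Y) on D(W)={1,2,3,4,5} D(X)={1,2,3,4,5} D(Y)={2,3,4,5,6}: no change => not a revision
Total revisions = 1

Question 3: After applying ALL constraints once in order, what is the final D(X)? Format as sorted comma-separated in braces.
Answer: {1,2,3,4,5}

Derivation:
Constraint 1 (W < Y) on D(W)={1,2,3,4,5} D(Y)={2,3,4,5,6}: no change
Constraint 2 (W + X = Y) on D(W)={1,2,3,4,5} D(X)={1,2,3,4,5,6} D(Y)={2,3,4,5,6}: X {1,2,3,4,5,6}->{1,2,3,4,5}
Constraint 3 (W + X = Y) on D(W)={1,2,3,4,5} D(X)={1,2,3,4,5} D(Y)={2,3,4,5,6}: no change
So after all 3 constraints: D(X) = {1,2,3,4,5}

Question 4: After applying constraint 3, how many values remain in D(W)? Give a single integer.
Constraint 1 (W < Y) on D(W)={1,2,3,4,5} D(Y)={2,3,4,5,6}: no change
Constraint 2 (W + X = Y) on D(W)={1,2,3,4,5} D(X)={1,2,3,4,5,6} D(Y)={2,3,4,5,6}: X {1,2,3,4,5,6}->{1,2,3,4,5}
Constraint 3 (W + X = Y) on D(W)={1,2,3,4,5} D(X)={1,2,3,4,5} D(Y)={2,3,4,5,6}: no change
So after constraint 3: D(W)={1,2,3,4,5}, size = 5

Answer: 5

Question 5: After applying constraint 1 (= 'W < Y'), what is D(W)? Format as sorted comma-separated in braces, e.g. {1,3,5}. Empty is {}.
Answer: {1,2,3,4,5}

Derivation:
Constraint 1 (W < Y) on D(W)={1,2,3,4,5} D(Y)={2,3,4,5,6}: no change
So after constraint 1: D(W) = {1,2,3,4,5}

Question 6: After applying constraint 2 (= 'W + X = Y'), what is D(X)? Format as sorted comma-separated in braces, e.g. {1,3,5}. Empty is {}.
Answer: {1,2,3,4,5}

Derivation:
Constraint 1 (W < Y) on D(W)={1,2,3,4,5} D(Y)={2,3,4,5,6}: no change
Constraint 2 (W + X = Y) on D(W)={1,2,3,4,5} D(X)={1,2,3,4,5,6} D(Y)={2,3,4,5,6}: X {1,2,3,4,5,6}->{1,2,3,4,5}
So after constraint 2: D(X) = {1,2,3,4,5}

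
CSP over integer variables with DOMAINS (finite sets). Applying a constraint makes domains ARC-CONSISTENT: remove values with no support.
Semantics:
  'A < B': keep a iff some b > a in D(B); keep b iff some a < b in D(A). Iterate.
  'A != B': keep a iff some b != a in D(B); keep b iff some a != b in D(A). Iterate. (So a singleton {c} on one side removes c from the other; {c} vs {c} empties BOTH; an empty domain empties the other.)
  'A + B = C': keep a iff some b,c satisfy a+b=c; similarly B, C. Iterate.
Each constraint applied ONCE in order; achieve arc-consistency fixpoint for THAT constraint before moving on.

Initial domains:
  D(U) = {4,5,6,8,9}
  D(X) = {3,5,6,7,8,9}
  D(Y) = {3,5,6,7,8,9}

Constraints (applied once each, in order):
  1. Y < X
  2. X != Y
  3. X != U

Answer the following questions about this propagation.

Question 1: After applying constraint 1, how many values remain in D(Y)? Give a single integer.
Constraint 1 (Y < X) on D(Y)={3,5,6,7,8,9} D(X)={3,5,6,7,8,9}: Y {3,5,6,7,8,9}->{3,5,6,7,8}; X {3,5,6,7,8,9}->{5,6,7,8,9}
So after constraint 1: D(Y)={3,5,6,7,8}, size = 5

Answer: 5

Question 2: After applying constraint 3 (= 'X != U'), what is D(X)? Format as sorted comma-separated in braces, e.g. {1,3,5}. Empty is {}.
Constraint 1 (Y < X) on D(Y)={3,5,6,7,8,9} D(X)={3,5,6,7,8,9}: Y {3,5,6,7,8,9}->{3,5,6,7,8}; X {3,5,6,7,8,9}->{5,6,7,8,9}
Constraint 2 (X != Y) on D(X)={5,6,7,8,9} D(Y)={3,5,6,7,8}: no change
Constraint 3 (X != U) on D(X)={5,6,7,8,9} D(U)={4,5,6,8,9}: no change
So after constraint 3: D(X) = {5,6,7,8,9}

Answer: {5,6,7,8,9}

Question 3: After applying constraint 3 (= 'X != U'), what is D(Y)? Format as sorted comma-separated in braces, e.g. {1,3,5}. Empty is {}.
Answer: {3,5,6,7,8}

Derivation:
Constraint 1 (Y < X) on D(Y)={3,5,6,7,8,9} D(X)={3,5,6,7,8,9}: Y {3,5,6,7,8,9}->{3,5,6,7,8}; X {3,5,6,7,8,9}->{5,6,7,8,9}
Constraint 2 (X != Y) on D(X)={5,6,7,8,9} D(Y)={3,5,6,7,8}: no change
Constraint 3 (X != U) on D(X)={5,6,7,8,9} D(U)={4,5,6,8,9}: no change
So after constraint 3: D(Y) = {3,5,6,7,8}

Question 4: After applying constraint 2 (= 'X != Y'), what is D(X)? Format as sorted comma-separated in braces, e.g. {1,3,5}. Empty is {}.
Answer: {5,6,7,8,9}

Derivation:
Constraint 1 (Y < X) on D(Y)={3,5,6,7,8,9} D(X)={3,5,6,7,8,9}: Y {3,5,6,7,8,9}->{3,5,6,7,8}; X {3,5,6,7,8,9}->{5,6,7,8,9}
Constraint 2 (X != Y) on D(X)={5,6,7,8,9} D(Y)={3,5,6,7,8}: no change
So after constraint 2: D(X) = {5,6,7,8,9}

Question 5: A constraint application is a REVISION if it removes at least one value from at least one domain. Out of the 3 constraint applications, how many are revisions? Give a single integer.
Constraint 1 (Y < X) on D(Y)={3,5,6,7,8,9} D(X)={3,5,6,7,8,9}: Y {3,5,6,7,8,9}->{3,5,6,7,8}; X {3,5,6,7,8,9}->{5,6,7,8,9} => REVISION
Constraint 2 (X != Y) on D(X)={5,6,7,8,9} D(Y)={3,5,6,7,8}: no change => not a revision
Constraint 3 (X != U) on D(X)={5,6,7,8,9} D(U)={4,5,6,8,9}: no change => not a revision
Total revisions = 1

Answer: 1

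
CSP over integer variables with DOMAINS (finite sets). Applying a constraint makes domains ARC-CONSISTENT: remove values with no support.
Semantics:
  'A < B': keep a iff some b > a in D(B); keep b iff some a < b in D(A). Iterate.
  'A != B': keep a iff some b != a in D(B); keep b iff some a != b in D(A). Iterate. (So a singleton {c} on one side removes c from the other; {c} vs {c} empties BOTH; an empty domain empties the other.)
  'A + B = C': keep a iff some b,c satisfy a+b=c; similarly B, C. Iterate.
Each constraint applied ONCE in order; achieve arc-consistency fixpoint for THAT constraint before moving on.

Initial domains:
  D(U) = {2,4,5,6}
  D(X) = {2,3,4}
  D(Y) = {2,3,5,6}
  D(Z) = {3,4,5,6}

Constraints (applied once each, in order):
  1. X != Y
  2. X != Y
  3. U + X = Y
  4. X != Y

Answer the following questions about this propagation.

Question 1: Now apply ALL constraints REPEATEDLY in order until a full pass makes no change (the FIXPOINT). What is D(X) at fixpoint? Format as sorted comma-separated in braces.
Answer: {2,3,4}

Derivation:
pass 0 (initial): D(X)={2,3,4}
pass 1: U {2,4,5,6}->{2,4}; Y {2,3,5,6}->{5,6}
pass 2: no change
Fixpoint after 2 passes: D(X) = {2,3,4}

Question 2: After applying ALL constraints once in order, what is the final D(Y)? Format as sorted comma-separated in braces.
Constraint 1 (X != Y) on D(X)={2,3,4} D(Y)={2,3,5,6}: no change
Constraint 2 (X != Y) on D(X)={2,3,4} D(Y)={2,3,5,6}: no change
Constraint 3 (U + X = Y) on D(U)={2,4,5,6} D(X)={2,3,4} D(Y)={2,3,5,6}: U {2,4,5,6}->{2,4}; Y {2,3,5,6}->{5,6}
Constraint 4 (X != Y) on D(X)={2,3,4} D(Y)={5,6}: no change
So after all 4 constraints: D(Y) = {5,6}

Answer: {5,6}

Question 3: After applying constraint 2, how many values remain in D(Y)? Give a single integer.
Answer: 4

Derivation:
Constraint 1 (X != Y) on D(X)={2,3,4} D(Y)={2,3,5,6}: no change
Constraint 2 (X != Y) on D(X)={2,3,4} D(Y)={2,3,5,6}: no change
So after constraint 2: D(Y)={2,3,5,6}, size = 4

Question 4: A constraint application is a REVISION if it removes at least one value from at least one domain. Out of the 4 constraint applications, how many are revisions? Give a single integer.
Answer: 1

Derivation:
Constraint 1 (X != Y) on D(X)={2,3,4} D(Y)={2,3,5,6}: no change => not a revision
Constraint 2 (X != Y) on D(X)={2,3,4} D(Y)={2,3,5,6}: no change => not a revision
Constraint 3 (U + X = Y) on D(U)={2,4,5,6} D(X)={2,3,4} D(Y)={2,3,5,6}: U {2,4,5,6}->{2,4}; Y {2,3,5,6}->{5,6} => REVISION
Constraint 4 (X != Y) on D(X)={2,3,4} D(Y)={5,6}: no change => not a revision
Total revisions = 1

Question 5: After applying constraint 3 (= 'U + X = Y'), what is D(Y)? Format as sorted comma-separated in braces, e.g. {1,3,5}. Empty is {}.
Answer: {5,6}

Derivation:
Constraint 1 (X != Y) on D(X)={2,3,4} D(Y)={2,3,5,6}: no change
Constraint 2 (X != Y) on D(X)={2,3,4} D(Y)={2,3,5,6}: no change
Constraint 3 (U + X = Y) on D(U)={2,4,5,6} D(X)={2,3,4} D(Y)={2,3,5,6}: U {2,4,5,6}->{2,4}; Y {2,3,5,6}->{5,6}
So after constraint 3: D(Y) = {5,6}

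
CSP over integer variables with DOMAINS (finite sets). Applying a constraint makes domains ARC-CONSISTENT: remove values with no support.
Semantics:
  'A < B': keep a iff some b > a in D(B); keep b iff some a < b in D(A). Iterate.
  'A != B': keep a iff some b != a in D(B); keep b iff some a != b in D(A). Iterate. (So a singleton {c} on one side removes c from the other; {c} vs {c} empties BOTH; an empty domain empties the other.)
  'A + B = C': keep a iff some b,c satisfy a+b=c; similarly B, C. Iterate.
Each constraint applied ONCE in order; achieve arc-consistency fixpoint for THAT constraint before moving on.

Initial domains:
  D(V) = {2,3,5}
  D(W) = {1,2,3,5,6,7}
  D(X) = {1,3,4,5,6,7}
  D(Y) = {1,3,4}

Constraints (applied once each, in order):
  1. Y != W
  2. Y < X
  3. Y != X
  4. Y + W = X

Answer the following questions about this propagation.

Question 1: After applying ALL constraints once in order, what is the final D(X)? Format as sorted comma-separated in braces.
Answer: {3,4,5,6,7}

Derivation:
Constraint 1 (Y != W) on D(Y)={1,3,4} D(W)={1,2,3,5,6,7}: no change
Constraint 2 (Y < X) on D(Y)={1,3,4} D(X)={1,3,4,5,6,7}: X {1,3,4,5,6,7}->{3,4,5,6,7}
Constraint 3 (Y != X) on D(Y)={1,3,4} D(X)={3,4,5,6,7}: no change
Constraint 4 (Y + W = X) on D(Y)={1,3,4} D(W)={1,2,3,5,6,7} D(X)={3,4,5,6,7}: W {1,2,3,5,6,7}->{1,2,3,5,6}
So after all 4 constraints: D(X) = {3,4,5,6,7}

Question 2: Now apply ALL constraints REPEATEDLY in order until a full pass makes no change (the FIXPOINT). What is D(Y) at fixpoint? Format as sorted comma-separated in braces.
pass 0 (initial): D(Y)={1,3,4}
pass 1: W {1,2,3,5,6,7}->{1,2,3,5,6}; X {1,3,4,5,6,7}->{3,4,5,6,7}
pass 2: no change
Fixpoint after 2 passes: D(Y) = {1,3,4}

Answer: {1,3,4}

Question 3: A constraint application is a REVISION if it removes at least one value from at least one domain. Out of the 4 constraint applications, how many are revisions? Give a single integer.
Constraint 1 (Y != W) on D(Y)={1,3,4} D(W)={1,2,3,5,6,7}: no change => not a revision
Constraint 2 (Y < X) on D(Y)={1,3,4} D(X)={1,3,4,5,6,7}: X {1,3,4,5,6,7}->{3,4,5,6,7} => REVISION
Constraint 3 (Y != X) on D(Y)={1,3,4} D(X)={3,4,5,6,7}: no change => not a revision
Constraint 4 (Y + W = X) on D(Y)={1,3,4} D(W)={1,2,3,5,6,7} D(X)={3,4,5,6,7}: W {1,2,3,5,6,7}->{1,2,3,5,6} => REVISION
Total revisions = 2

Answer: 2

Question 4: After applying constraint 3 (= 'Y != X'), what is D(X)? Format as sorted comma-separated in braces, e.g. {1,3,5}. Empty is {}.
Constraint 1 (Y != W) on D(Y)={1,3,4} D(W)={1,2,3,5,6,7}: no change
Constraint 2 (Y < X) on D(Y)={1,3,4} D(X)={1,3,4,5,6,7}: X {1,3,4,5,6,7}->{3,4,5,6,7}
Constraint 3 (Y != X) on D(Y)={1,3,4} D(X)={3,4,5,6,7}: no change
So after constraint 3: D(X) = {3,4,5,6,7}

Answer: {3,4,5,6,7}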